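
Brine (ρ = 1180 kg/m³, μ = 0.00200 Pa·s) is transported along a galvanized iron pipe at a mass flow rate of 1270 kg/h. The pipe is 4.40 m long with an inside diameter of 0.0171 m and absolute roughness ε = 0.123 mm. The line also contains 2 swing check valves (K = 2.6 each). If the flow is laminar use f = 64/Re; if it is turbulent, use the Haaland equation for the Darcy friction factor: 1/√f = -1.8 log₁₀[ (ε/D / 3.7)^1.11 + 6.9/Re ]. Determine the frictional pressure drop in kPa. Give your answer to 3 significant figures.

ṁ = 1270 kg/h = 1270/3600 = 0.3528 kg/s.
A = πD²/4 = π(0.0171)²/4 = 0.0002297 m²; mean velocity V = ṁ/(ρA) = 0.3528/(1180 · 0.0002297) = 1.302 m/s.
Reynolds number Re = ρVD/μ = 1180 · 1.302 · 0.0171 / 0.002 = 1.313e+04.
Re > 4000 → turbulent. Relative roughness ε/D = 0.000123/0.0171 = 0.00719. Haaland: 1/√f = -1.8 log₁₀[(0.00719/3.7)^1.11 + 6.9/1.313e+04] = -1.8 log₁₀[0.000978 + 0.000525] = 5.081, so f = 0.03873.
Total minor-loss coefficient ΣK = 2·2.6 = 5.2.
ΔP = [f·L/D + ΣK]·(ρV²/2) = [0.03873·4.4/0.0171 + 5.2]·(1180·1.302²/2) = [9.966 + 5.2]·999.8 = 1.516e+04 Pa.
ΔP = 1.516e+04 Pa = 15.2 kPa.

ΔP ≈ 15.2 kPa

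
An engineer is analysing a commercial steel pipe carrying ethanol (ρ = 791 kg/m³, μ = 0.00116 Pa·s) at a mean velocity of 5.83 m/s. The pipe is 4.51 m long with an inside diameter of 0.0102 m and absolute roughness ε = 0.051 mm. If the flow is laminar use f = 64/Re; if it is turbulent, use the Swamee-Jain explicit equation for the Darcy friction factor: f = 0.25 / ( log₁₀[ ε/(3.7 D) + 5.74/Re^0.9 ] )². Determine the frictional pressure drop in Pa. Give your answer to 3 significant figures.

Reynolds number Re = ρVD/μ = 791 · 5.83 · 0.0102 / 0.00116 = 4.055e+04.
Re > 4000 → turbulent. Relative roughness ε/D = 5.1e-05/0.0102 = 0.005. Swamee-Jain: f = 0.25/(log₁₀[0.005/3.7 + 5.74/4.055e+04^0.9])² = 0.25/(log₁₀[0.00135 + 0.000409])² = 0.25/(-2.754)² = 0.03295.
Darcy-Weisbach: ΔP = f(L/D)(ρV²/2) = 0.03295·(4.51/0.0102)·(791·5.83²/2) = 0.03295·442.2·1.344e+04 = 1.959e+05 Pa.

ΔP ≈ 196000 Pa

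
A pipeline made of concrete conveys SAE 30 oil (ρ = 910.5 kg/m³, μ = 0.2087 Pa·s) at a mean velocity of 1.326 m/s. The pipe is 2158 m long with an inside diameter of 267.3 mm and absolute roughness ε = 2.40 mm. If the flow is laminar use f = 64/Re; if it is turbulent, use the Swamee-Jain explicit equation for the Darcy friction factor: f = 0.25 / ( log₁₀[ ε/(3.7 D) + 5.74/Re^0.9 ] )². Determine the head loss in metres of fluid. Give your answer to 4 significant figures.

Reynolds number Re = ρVD/μ = 910.5 · 1.326 · 0.2673 / 0.209 = 1546.
Re < 2300 → laminar flow, so f = 64/Re = 64/1546 = 0.04139 (the turbulent correlation is not needed).
Darcy-Weisbach: ΔP = f(L/D)(ρV²/2) = 0.04139·(2158/0.2673)·(910.5·1.326²/2) = 0.04139·8073·800.5 = 2.675e+05 Pa.
Head loss h_f = ΔP/(ρg) = 2.675e+05/(910.5·9.81) = 29.94 m.

h_f ≈ 29.94 m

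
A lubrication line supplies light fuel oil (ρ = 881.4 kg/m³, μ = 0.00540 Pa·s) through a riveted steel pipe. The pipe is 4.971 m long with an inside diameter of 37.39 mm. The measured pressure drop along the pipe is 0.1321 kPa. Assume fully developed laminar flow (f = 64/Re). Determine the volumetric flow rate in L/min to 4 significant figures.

For laminar flow, f = 64/Re with Re = ρVD/μ, so Darcy-Weisbach reduces to ΔP = 32μLV/D². Solving for V: V = ΔP·D²/(32μL) = 132.1·(0.03739)²/(32·0.0054·4.971) = 0.215 m/s.
Check: Re = ρVD/μ = 881.4·0.215·0.03739/0.0054 = 1312 < 2300, so the laminar assumption holds.
Q = V·A = 0.215·(π/4·0.03739²) = 0.0002361 m³/s = 14.16 L/min.

Q ≈ 14.16 L/min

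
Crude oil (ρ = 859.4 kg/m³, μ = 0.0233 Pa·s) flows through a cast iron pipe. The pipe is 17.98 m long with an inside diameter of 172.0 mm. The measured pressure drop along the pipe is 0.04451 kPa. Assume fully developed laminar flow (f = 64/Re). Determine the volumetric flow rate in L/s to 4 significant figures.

Q ≈ 2.282 L/s

For laminar flow, f = 64/Re with Re = ρVD/μ, so Darcy-Weisbach reduces to ΔP = 32μLV/D². Solving for V: V = ΔP·D²/(32μL) = 44.51·(0.172)²/(32·0.0233·17.98) = 0.09822 m/s.
Check: Re = ρVD/μ = 859.4·0.09822·0.172/0.0233 = 623.1 < 2300, so the laminar assumption holds.
Q = V·A = 0.09822·(π/4·0.172²) = 0.002282 m³/s = 2.282 L/s.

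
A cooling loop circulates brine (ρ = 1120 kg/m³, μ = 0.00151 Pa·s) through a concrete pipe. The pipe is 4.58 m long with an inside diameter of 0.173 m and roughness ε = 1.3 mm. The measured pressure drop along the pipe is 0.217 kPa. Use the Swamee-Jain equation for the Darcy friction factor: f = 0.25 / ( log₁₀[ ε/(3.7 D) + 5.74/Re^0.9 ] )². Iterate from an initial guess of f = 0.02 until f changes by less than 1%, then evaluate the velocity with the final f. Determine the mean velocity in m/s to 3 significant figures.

Rearranging Darcy-Weisbach: V = √(2·ΔP·D/(f·L·ρ)). With ε/D = 0.0013/0.173 = 0.00751, iterate starting from f = 0.02:
  f = 0.02 → V = √(2·217·0.173/(0.02·4.58·1120)) = 0.8555 m/s; Re = ρVD/μ = 1.098e+05; f → 0.03539
  f = 0.03539 → V = 0.6431 m/s; Re = 8.253e+04; f → 0.03564
Converged (Δf/f < 1%). With the final f = 0.03564: V = √(2·217·0.173/(0.03564·4.58·1120)) = 0.6408 m/s.

V ≈ 0.641 m/s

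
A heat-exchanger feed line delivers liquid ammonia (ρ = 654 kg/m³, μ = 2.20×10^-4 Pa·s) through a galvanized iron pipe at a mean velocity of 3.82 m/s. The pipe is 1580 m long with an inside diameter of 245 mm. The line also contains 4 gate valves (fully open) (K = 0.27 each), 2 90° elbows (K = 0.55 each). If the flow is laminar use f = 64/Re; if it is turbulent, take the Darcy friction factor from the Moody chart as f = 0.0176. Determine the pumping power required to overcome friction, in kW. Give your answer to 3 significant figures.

Reynolds number Re = ρVD/μ = 654 · 3.82 · 0.245 / 0.00022 = 2.782e+06.
Re > 4000 → turbulent; use the Moody-chart value f = 0.0176.
Total minor-loss coefficient ΣK = 4·0.27 + 2·0.55 = 2.18.
ΔP = [f·L/D + ΣK]·(ρV²/2) = [0.0176·1580/0.245 + 2.18]·(654·3.82²/2) = [113.5 + 2.18]·4772 = 5.52e+05 Pa.
Q = V·A = 3.82·0.04714 = 0.1801 m³/s.
Pumping power P = QΔP = 0.1801·5.52e+05 = 99410 W = 99.4 kW.

P ≈ 99.4 kW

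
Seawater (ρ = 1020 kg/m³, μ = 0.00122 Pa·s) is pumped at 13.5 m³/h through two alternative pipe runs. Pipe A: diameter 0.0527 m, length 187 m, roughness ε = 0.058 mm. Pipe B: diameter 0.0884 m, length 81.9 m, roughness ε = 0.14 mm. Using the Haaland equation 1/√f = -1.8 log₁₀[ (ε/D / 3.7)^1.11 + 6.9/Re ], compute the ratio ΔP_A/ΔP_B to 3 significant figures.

ΔP_A/ΔP_B ≈ 27.2

Pipe A: V = Q/A = 0.00375/0.002181 = 1.719 m/s; Re = 7.575e+04; ε/D = 0.0011; Haaland → f = 0.02289; ΔP_A = f(L/D)(ρV²/2) = 1.224e+05 Pa.
Pipe B: V = Q/A = 0.00375/0.006138 = 0.611 m/s; Re = 4.516e+04; ε/D = 0.00158; Haaland → f = 0.02556; ΔP_B = f(L/D)(ρV²/2) = 4509 Pa.
ΔP_A/ΔP_B = 1.224e+05/4509 = 27.2.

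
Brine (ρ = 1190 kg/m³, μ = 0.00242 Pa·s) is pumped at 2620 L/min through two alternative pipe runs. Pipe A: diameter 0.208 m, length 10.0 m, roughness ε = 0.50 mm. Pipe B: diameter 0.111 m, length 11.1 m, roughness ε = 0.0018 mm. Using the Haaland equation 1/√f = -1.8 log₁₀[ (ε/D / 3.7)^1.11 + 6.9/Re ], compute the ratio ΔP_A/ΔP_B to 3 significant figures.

ΔP_A/ΔP_B ≈ 0.0668

Pipe A: V = Q/A = 0.04367/0.03398 = 1.285 m/s; Re = 1.314e+05; ε/D = 0.0024; Haaland → f = 0.0257; ΔP_A = f(L/D)(ρV²/2) = 1214 Pa.
Pipe B: V = Q/A = 0.04367/0.009677 = 4.512 m/s; Re = 2.463e+05; ε/D = 1.62e-05; Haaland → f = 0.015; ΔP_B = f(L/D)(ρV²/2) = 1.818e+04 Pa.
ΔP_A/ΔP_B = 1214/1.818e+04 = 0.0668.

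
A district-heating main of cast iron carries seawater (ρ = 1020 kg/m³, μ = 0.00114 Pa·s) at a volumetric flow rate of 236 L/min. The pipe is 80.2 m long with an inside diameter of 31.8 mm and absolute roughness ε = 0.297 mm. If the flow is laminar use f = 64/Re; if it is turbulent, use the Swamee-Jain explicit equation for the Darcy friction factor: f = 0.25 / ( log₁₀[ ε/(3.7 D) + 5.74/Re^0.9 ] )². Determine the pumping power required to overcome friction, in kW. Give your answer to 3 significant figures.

P ≈ 4.68 kW

Q = 236 L/min = 236/60000 = 0.003933 m³/s.
Cross-sectional area A = πD²/4 = π(0.0318)²/4 = 0.0007942 m²; mean velocity V = Q/A = 0.003933/0.0007942 = 4.952 m/s.
Reynolds number Re = ρVD/μ = 1020 · 4.952 · 0.0318 / 0.00114 = 1.409e+05.
Re > 4000 → turbulent. Relative roughness ε/D = 0.000297/0.0318 = 0.00934. Swamee-Jain: f = 0.25/(log₁₀[0.00934/3.7 + 5.74/1.409e+05^0.9])² = 0.25/(log₁₀[0.00252 + 0.000133])² = 0.25/(-2.576)² = 0.03769.
Darcy-Weisbach: ΔP = f(L/D)(ρV²/2) = 0.03769·(80.2/0.0318)·(1020·4.952²/2) = 0.03769·2522·1.251e+04 = 1.189e+06 Pa.
Pumping power P = QΔP = 0.003933·1.189e+06 = 4677 W = 4.68 kW.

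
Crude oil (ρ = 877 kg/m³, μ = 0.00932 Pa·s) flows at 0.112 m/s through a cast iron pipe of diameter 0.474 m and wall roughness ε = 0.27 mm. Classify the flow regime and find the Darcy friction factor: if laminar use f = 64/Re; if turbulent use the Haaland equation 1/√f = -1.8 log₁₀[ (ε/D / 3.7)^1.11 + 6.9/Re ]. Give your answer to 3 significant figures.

Re = ρVD/μ = 877·0.112·0.474/0.00932 = 4996.
Re > 4000 → turbulent. ε/D = 0.00027/0.474 = 0.00057; Haaland: 1/√f = -1.8 log₁₀[5.86e-05 + 0.00138] = 5.115, so f = 0.03822.

f ≈ 0.0382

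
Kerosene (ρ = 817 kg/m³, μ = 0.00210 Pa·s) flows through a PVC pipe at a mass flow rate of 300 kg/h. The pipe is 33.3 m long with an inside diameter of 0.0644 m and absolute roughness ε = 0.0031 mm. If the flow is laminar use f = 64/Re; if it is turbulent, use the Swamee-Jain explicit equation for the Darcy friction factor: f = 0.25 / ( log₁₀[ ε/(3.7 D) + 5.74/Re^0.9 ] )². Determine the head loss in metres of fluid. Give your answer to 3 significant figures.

ṁ = 300 kg/h = 300/3600 = 0.08333 kg/s.
A = πD²/4 = π(0.0644)²/4 = 0.003257 m²; mean velocity V = ṁ/(ρA) = 0.08333/(817 · 0.003257) = 0.03131 m/s.
Reynolds number Re = ρVD/μ = 817 · 0.03131 · 0.0644 / 0.0021 = 784.6.
Re < 2300 → laminar flow, so f = 64/Re = 64/784.6 = 0.08157 (the turbulent correlation is not needed).
Darcy-Weisbach: ΔP = f(L/D)(ρV²/2) = 0.08157·(33.3/0.0644)·(817·0.03131²/2) = 0.08157·517.1·0.4006 = 16.9 Pa.
Head loss h_f = ΔP/(ρg) = 16.9/(817·9.81) = 0.00211 m.

h_f ≈ 0.00211 m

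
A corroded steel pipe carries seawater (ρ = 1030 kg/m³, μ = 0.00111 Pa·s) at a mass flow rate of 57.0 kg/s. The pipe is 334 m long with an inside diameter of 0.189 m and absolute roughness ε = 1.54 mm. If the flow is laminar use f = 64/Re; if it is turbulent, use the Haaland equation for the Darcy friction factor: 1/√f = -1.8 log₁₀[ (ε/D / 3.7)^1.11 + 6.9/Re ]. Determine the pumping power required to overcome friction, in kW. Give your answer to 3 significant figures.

A = πD²/4 = π(0.189)²/4 = 0.02806 m²; mean velocity V = ṁ/(ρA) = 57/(1030 · 0.02806) = 1.973 m/s.
Reynolds number Re = ρVD/μ = 1030 · 1.973 · 0.189 / 0.00111 = 3.459e+05.
Re > 4000 → turbulent. Relative roughness ε/D = 0.00154/0.189 = 0.00815. Haaland: 1/√f = -1.8 log₁₀[(0.00815/3.7)^1.11 + 6.9/3.459e+05] = -1.8 log₁₀[0.00112 + 1.99e-05] = 5.295, so f = 0.03566.
Darcy-Weisbach: ΔP = f(L/D)(ρV²/2) = 0.03566·(334/0.189)·(1030·1.973²/2) = 0.03566·1767·2004 = 1.263e+05 Pa.
Q = ṁ/ρ = 57/1030 = 0.05534 m³/s.
Pumping power P = QΔP = 0.05534·1.263e+05 = 6989 W = 6.99 kW.

P ≈ 6.99 kW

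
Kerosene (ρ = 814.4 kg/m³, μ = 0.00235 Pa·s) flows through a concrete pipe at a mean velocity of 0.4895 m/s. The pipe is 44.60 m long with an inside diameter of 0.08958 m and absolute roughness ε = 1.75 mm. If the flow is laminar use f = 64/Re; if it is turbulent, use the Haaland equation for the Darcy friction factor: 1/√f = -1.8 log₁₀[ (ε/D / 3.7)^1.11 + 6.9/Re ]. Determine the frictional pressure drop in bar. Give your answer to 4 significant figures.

Reynolds number Re = ρVD/μ = 814.4 · 0.4895 · 0.08958 / 0.00235 = 1.52e+04.
Re > 4000 → turbulent. Relative roughness ε/D = 0.00175/0.08958 = 0.0195. Haaland: 1/√f = -1.8 log₁₀[(0.0195/3.7)^1.11 + 6.9/1.52e+04] = -1.8 log₁₀[0.00297 + 0.000454] = 4.439, so f = 0.05075.
Darcy-Weisbach: ΔP = f(L/D)(ρV²/2) = 0.05075·(44.6/0.08958)·(814.4·0.4895²/2) = 0.05075·497.9·97.57 = 2465 Pa.
ΔP = 2465 Pa = 0.02465 bar.

ΔP ≈ 0.02465 bar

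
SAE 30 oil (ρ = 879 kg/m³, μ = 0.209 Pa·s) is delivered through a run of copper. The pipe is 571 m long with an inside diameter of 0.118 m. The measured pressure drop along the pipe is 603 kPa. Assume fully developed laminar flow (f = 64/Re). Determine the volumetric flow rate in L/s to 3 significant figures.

For laminar flow, f = 64/Re with Re = ρVD/μ, so Darcy-Weisbach reduces to ΔP = 32μLV/D². Solving for V: V = ΔP·D²/(32μL) = 6.03e+05·(0.118)²/(32·0.209·571) = 2.199 m/s.
Check: Re = ρVD/μ = 879·2.199·0.118/0.209 = 1091 < 2300, so the laminar assumption holds.
Q = V·A = 2.199·(π/4·0.118²) = 0.02404 m³/s = 24.0 L/s.

Q ≈ 24.0 L/s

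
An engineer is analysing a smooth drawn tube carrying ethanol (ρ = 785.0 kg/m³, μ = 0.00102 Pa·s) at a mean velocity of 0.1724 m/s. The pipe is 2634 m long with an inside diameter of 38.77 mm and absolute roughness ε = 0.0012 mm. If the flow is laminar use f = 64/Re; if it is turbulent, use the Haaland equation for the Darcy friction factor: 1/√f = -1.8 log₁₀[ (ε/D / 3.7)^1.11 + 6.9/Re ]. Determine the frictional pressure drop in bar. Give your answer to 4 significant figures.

ΔP ≈ 0.2966 bar

Reynolds number Re = ρVD/μ = 785 · 0.1724 · 0.03877 / 0.00102 = 5144.
Re > 4000 → turbulent. Relative roughness ε/D = 1.2e-06/0.03877 = 3.1e-05. Haaland: 1/√f = -1.8 log₁₀[(3.1e-05/3.7)^1.11 + 6.9/5144] = -1.8 log₁₀[2.31e-06 + 0.00134] = 5.169, so f = 0.03743.
Darcy-Weisbach: ΔP = f(L/D)(ρV²/2) = 0.03743·(2634/0.03877)·(785·0.1724²/2) = 0.03743·6.794e+04·11.67 = 2.966e+04 Pa.
ΔP = 2.966e+04 Pa = 0.2966 bar.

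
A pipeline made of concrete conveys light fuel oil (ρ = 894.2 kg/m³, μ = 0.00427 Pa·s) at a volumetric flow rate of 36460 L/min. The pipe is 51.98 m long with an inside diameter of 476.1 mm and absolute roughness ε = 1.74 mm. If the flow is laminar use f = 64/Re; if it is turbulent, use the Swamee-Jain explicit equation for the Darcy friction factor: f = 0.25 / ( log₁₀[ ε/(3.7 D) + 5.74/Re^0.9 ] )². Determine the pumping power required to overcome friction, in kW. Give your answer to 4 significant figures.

Q = 36460 L/min = 36460/60000 = 0.6077 m³/s.
Cross-sectional area A = πD²/4 = π(0.4761)²/4 = 0.178 m²; mean velocity V = Q/A = 0.6077/0.178 = 3.413 m/s.
Reynolds number Re = ρVD/μ = 894.2 · 3.413 · 0.4761 / 0.00427 = 3.403e+05.
Re > 4000 → turbulent. Relative roughness ε/D = 0.00174/0.4761 = 0.00365. Swamee-Jain: f = 0.25/(log₁₀[0.00365/3.7 + 5.74/3.403e+05^0.9])² = 0.25/(log₁₀[0.000988 + 6.03e-05])² = 0.25/(-2.98)² = 0.02816.
Darcy-Weisbach: ΔP = f(L/D)(ρV²/2) = 0.02816·(51.98/0.4761)·(894.2·3.413²/2) = 0.02816·109.2·5209 = 1.601e+04 Pa.
Pumping power P = QΔP = 0.6077·1.601e+04 = 9731.6 W = 9.732 kW.

P ≈ 9.732 kW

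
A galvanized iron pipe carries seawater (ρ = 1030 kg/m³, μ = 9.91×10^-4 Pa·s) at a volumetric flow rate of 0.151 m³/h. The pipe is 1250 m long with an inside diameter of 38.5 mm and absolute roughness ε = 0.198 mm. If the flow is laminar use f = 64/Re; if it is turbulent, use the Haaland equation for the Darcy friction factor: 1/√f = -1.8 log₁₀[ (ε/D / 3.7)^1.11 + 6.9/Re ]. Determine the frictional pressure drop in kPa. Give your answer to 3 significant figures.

ΔP ≈ 0.964 kPa

Q = 0.151 m³/h = 0.151/3600 = 4.194e-05 m³/s.
Cross-sectional area A = πD²/4 = π(0.0385)²/4 = 0.001164 m²; mean velocity V = Q/A = 4.194e-05/0.001164 = 0.03603 m/s.
Reynolds number Re = ρVD/μ = 1030 · 0.03603 · 0.0385 / 0.000991 = 1442.
Re < 2300 → laminar flow, so f = 64/Re = 64/1442 = 0.04439 (the turbulent correlation is not needed).
Darcy-Weisbach: ΔP = f(L/D)(ρV²/2) = 0.04439·(1250/0.0385)·(1030·0.03603²/2) = 0.04439·3.247e+04·0.6685 = 963.6 Pa.
ΔP = 963.6 Pa = 0.964 kPa.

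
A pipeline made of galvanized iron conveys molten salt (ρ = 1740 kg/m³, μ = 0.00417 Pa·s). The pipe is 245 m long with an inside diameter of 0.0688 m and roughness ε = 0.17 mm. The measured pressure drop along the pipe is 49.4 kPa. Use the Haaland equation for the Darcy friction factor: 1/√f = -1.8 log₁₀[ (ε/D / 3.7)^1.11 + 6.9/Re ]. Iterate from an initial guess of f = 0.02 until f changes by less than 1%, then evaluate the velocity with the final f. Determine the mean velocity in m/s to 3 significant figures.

Rearranging Darcy-Weisbach: V = √(2·ΔP·D/(f·L·ρ)). With ε/D = 0.00017/0.0688 = 0.00247, iterate starting from f = 0.02:
  f = 0.02 → V = √(2·4.94e+04·0.0688/(0.02·245·1740)) = 0.8929 m/s; Re = ρVD/μ = 2.563e+04; f → 0.0293
  f = 0.0293 → V = 0.7377 m/s; Re = 2.118e+04; f → 0.03006
  f = 0.03006 → V = 0.7283 m/s; Re = 2.091e+04; f → 0.03011
Converged (Δf/f < 1%). With the final f = 0.03011: V = √(2·4.94e+04·0.0688/(0.03011·245·1740)) = 0.7277 m/s.

V ≈ 0.728 m/s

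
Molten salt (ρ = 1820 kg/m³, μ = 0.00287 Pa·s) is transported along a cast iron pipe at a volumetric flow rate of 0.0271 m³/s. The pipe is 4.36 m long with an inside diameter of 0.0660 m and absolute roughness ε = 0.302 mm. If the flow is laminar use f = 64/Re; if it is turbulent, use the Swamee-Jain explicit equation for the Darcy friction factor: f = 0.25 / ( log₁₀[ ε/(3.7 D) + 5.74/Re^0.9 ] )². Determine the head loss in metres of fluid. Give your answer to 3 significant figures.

h_f ≈ 6.34 m

Cross-sectional area A = πD²/4 = π(0.066)²/4 = 0.003421 m²; mean velocity V = Q/A = 0.0271/0.003421 = 7.921 m/s.
Reynolds number Re = ρVD/μ = 1820 · 7.921 · 0.066 / 0.00287 = 3.315e+05.
Re > 4000 → turbulent. Relative roughness ε/D = 0.000302/0.066 = 0.00458. Swamee-Jain: f = 0.25/(log₁₀[0.00458/3.7 + 5.74/3.315e+05^0.9])² = 0.25/(log₁₀[0.00124 + 6.17e-05])² = 0.25/(-2.887)² = 0.03.
Darcy-Weisbach: ΔP = f(L/D)(ρV²/2) = 0.03·(4.36/0.066)·(1820·7.921²/2) = 0.03·66.06·5.71e+04 = 1.132e+05 Pa.
Head loss h_f = ΔP/(ρg) = 1.132e+05/(1820·9.81) = 6.34 m.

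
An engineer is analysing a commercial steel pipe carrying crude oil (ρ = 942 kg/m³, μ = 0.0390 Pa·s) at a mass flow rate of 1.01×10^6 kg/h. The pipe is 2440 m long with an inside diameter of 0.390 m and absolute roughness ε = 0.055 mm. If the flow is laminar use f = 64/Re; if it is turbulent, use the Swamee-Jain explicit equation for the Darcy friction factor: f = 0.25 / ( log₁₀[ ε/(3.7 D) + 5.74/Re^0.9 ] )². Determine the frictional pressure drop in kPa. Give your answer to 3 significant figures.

ΔP ≈ 461 kPa

ṁ = 1.01×10^6 kg/h = 1.01×10^6/3600 = 280.6 kg/s.
A = πD²/4 = π(0.39)²/4 = 0.1195 m²; mean velocity V = ṁ/(ρA) = 280.6/(942 · 0.1195) = 2.493 m/s.
Reynolds number Re = ρVD/μ = 942 · 2.493 · 0.39 / 0.039 = 2.349e+04.
Re > 4000 → turbulent. Relative roughness ε/D = 5.5e-05/0.39 = 0.000141. Swamee-Jain: f = 0.25/(log₁₀[0.000141/3.7 + 5.74/2.349e+04^0.9])² = 0.25/(log₁₀[3.81e-05 + 0.000669])² = 0.25/(-3.151)² = 0.02518.
Darcy-Weisbach: ΔP = f(L/D)(ρV²/2) = 0.02518·(2440/0.39)·(942·2.493²/2) = 0.02518·6256·2928 = 4.613e+05 Pa.
ΔP = 4.613e+05 Pa = 461 kPa.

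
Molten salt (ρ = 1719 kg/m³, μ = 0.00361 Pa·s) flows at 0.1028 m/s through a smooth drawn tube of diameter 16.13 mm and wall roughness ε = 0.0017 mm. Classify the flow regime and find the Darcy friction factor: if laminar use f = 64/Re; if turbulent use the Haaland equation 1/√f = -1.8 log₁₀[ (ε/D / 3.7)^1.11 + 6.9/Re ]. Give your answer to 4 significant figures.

Re = ρVD/μ = 1719·0.1028·0.01613/0.00361 = 789.6.
Re < 2300 → laminar, so f = 64/Re = 0.08106 (roughness is irrelevant in laminar flow).

f ≈ 0.08106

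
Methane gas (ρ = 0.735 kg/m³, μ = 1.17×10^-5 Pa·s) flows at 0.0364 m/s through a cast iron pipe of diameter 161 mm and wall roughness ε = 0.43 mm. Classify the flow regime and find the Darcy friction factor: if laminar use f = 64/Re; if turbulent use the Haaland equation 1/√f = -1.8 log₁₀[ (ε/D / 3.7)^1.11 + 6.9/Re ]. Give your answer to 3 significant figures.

Re = ρVD/μ = 0.735·0.0364·0.161/1.17e-05 = 368.2.
Re < 2300 → laminar, so f = 64/Re = 0.1738 (roughness is irrelevant in laminar flow).

f ≈ 0.174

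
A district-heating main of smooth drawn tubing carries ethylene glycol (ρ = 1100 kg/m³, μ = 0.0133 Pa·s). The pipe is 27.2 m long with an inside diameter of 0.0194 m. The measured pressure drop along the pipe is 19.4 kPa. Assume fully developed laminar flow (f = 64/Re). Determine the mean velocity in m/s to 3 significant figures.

For laminar flow, f = 64/Re with Re = ρVD/μ, so Darcy-Weisbach reduces to ΔP = 32μLV/D². Solving for V: V = ΔP·D²/(32μL) = 1.94e+04·(0.0194)²/(32·0.0133·27.2) = 0.6307 m/s.
Check: Re = ρVD/μ = 1100·0.6307·0.0194/0.0133 = 1012 < 2300, so the laminar assumption holds.

V ≈ 0.631 m/s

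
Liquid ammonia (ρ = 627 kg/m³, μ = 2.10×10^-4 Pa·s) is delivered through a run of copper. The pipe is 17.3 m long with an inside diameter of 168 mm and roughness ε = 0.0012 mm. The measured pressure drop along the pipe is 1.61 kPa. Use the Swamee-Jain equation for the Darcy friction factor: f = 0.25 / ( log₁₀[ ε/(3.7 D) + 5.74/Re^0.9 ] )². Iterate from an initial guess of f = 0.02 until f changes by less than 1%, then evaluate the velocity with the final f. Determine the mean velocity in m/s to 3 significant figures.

V ≈ 2.06 m/s

Rearranging Darcy-Weisbach: V = √(2·ΔP·D/(f·L·ρ)). With ε/D = 1.2e-06/0.168 = 7.14e-06, iterate starting from f = 0.02:
  f = 0.02 → V = √(2·1610·0.168/(0.02·17.3·627)) = 1.579 m/s; Re = ρVD/μ = 7.921e+05; f → 0.01223
  f = 0.01223 → V = 2.019 m/s; Re = 1.013e+06; f → 0.01176
  f = 0.01176 → V = 2.059 m/s; Re = 1.033e+06; f → 0.01173
Converged (Δf/f < 1%). With the final f = 0.01173: V = √(2·1610·0.168/(0.01173·17.3·627)) = 2.062 m/s.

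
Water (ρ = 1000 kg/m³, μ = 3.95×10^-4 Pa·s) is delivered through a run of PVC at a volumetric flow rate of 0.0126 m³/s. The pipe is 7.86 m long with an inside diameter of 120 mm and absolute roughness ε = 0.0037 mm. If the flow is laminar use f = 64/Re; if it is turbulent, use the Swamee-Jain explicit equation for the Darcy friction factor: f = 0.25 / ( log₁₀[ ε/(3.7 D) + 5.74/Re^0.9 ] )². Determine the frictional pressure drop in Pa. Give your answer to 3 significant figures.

Cross-sectional area A = πD²/4 = π(0.12)²/4 = 0.01131 m²; mean velocity V = Q/A = 0.0126/0.01131 = 1.114 m/s.
Reynolds number Re = ρVD/μ = 1000 · 1.114 · 0.12 / 0.000395 = 3.385e+05.
Re > 4000 → turbulent. Relative roughness ε/D = 3.7e-06/0.12 = 3.08e-05. Swamee-Jain: f = 0.25/(log₁₀[3.08e-05/3.7 + 5.74/3.385e+05^0.9])² = 0.25/(log₁₀[8.33e-06 + 6.06e-05])² = 0.25/(-4.162)² = 0.01443.
Darcy-Weisbach: ΔP = f(L/D)(ρV²/2) = 0.01443·(7.86/0.12)·(1000·1.114²/2) = 0.01443·65.5·620.6 = 586.7 Pa.

ΔP ≈ 587 Pa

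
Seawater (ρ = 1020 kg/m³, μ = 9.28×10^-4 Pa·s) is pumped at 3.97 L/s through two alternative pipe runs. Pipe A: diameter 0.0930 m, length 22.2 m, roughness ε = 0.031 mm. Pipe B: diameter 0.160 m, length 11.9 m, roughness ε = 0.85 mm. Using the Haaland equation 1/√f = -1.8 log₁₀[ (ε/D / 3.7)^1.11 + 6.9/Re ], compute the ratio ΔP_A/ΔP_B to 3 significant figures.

Pipe A: V = Q/A = 0.00397/0.006793 = 0.5844 m/s; Re = 5.974e+04; ε/D = 0.000333; Haaland → f = 0.02104; ΔP_A = f(L/D)(ρV²/2) = 874.8 Pa.
Pipe B: V = Q/A = 0.00397/0.02011 = 0.1975 m/s; Re = 3.472e+04; ε/D = 0.00531; Haaland → f = 0.03325; ΔP_B = f(L/D)(ρV²/2) = 49.16 Pa.
ΔP_A/ΔP_B = 874.8/49.16 = 17.8.

ΔP_A/ΔP_B ≈ 17.8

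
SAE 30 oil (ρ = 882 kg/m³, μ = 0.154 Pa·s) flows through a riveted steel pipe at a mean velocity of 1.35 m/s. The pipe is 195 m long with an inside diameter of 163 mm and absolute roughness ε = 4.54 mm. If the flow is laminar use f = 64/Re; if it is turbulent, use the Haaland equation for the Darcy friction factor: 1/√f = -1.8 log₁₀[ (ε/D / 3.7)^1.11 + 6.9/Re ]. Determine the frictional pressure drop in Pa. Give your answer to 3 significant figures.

Reynolds number Re = ρVD/μ = 882 · 1.35 · 0.163 / 0.154 = 1260.
Re < 2300 → laminar flow, so f = 64/Re = 64/1260 = 0.05078 (the turbulent correlation is not needed).
Darcy-Weisbach: ΔP = f(L/D)(ρV²/2) = 0.05078·(195/0.163)·(882·1.35²/2) = 0.05078·1196·803.7 = 4.883e+04 Pa.

ΔP ≈ 48800 Pa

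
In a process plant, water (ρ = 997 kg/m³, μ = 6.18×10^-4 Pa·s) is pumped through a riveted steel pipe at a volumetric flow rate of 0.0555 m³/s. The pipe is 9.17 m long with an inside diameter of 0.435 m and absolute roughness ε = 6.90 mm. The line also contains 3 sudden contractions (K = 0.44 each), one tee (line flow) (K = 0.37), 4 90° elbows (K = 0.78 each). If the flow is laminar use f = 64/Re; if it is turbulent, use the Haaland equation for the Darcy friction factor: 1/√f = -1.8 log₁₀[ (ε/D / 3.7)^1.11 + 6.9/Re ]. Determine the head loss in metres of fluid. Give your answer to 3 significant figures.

h_f ≈ 0.0409 m

Cross-sectional area A = πD²/4 = π(0.435)²/4 = 0.1486 m²; mean velocity V = Q/A = 0.0555/0.1486 = 0.3734 m/s.
Reynolds number Re = ρVD/μ = 997 · 0.3734 · 0.435 / 0.000618 = 2.621e+05.
Re > 4000 → turbulent. Relative roughness ε/D = 0.0069/0.435 = 0.0159. Haaland: 1/√f = -1.8 log₁₀[(0.0159/3.7)^1.11 + 6.9/2.621e+05] = -1.8 log₁₀[0.00235 + 2.63e-05] = 4.722, so f = 0.04484.
Total minor-loss coefficient ΣK = 3·0.44 + 1·0.37 + 4·0.78 = 4.81.
ΔP = [f·L/D + ΣK]·(ρV²/2) = [0.04484·9.17/0.435 + 4.81]·(997·0.3734²/2) = [0.9453 + 4.81]·69.52 = 400.1 Pa.
Head loss h_f = ΔP/(ρg) = 400.1/(997·9.81) = 0.0409 m.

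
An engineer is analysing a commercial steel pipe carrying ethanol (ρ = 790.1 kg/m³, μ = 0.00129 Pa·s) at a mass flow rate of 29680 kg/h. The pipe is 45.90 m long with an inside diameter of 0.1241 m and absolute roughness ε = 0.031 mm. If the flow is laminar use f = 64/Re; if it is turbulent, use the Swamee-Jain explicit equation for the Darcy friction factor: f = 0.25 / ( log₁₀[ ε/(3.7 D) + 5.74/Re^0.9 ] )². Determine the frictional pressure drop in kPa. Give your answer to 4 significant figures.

ṁ = 29680 kg/h = 29680/3600 = 8.244 kg/s.
A = πD²/4 = π(0.1241)²/4 = 0.0121 m²; mean velocity V = ṁ/(ρA) = 8.244/(790.1 · 0.0121) = 0.8627 m/s.
Reynolds number Re = ρVD/μ = 790.1 · 0.8627 · 0.1241 / 0.00129 = 6.557e+04.
Re > 4000 → turbulent. Relative roughness ε/D = 3.1e-05/0.1241 = 0.00025. Swamee-Jain: f = 0.25/(log₁₀[0.00025/3.7 + 5.74/6.557e+04^0.9])² = 0.25/(log₁₀[6.75e-05 + 0.000265])² = 0.25/(-3.478)² = 0.02067.
Darcy-Weisbach: ΔP = f(L/D)(ρV²/2) = 0.02067·(45.9/0.1241)·(790.1·0.8627²/2) = 0.02067·369.9·294 = 2248 Pa.
ΔP = 2248 Pa = 2.248 kPa.

ΔP ≈ 2.248 kPa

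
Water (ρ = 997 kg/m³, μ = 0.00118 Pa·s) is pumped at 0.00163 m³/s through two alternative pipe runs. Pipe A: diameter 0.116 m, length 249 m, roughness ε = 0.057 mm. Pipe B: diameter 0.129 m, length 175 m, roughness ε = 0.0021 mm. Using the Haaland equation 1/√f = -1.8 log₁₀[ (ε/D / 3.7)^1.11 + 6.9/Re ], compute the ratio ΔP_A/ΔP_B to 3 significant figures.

ΔP_A/ΔP_B ≈ 2.42

Pipe A: V = Q/A = 0.00163/0.01057 = 0.1542 m/s; Re = 1.512e+04; ε/D = 0.000491; Haaland → f = 0.02842; ΔP_A = f(L/D)(ρV²/2) = 723.3 Pa.
Pipe B: V = Q/A = 0.00163/0.01307 = 0.1247 m/s; Re = 1.359e+04; ε/D = 1.63e-05; Haaland → f = 0.02845; ΔP_B = f(L/D)(ρV²/2) = 299.3 Pa.
ΔP_A/ΔP_B = 723.3/299.3 = 2.42.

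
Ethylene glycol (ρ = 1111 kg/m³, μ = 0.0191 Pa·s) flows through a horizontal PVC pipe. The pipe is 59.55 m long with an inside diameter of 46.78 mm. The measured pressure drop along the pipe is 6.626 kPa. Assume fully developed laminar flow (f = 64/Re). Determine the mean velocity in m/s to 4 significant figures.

V ≈ 0.3984 m/s

For laminar flow, f = 64/Re with Re = ρVD/μ, so Darcy-Weisbach reduces to ΔP = 32μLV/D². Solving for V: V = ΔP·D²/(32μL) = 6626·(0.04678)²/(32·0.0191·59.55) = 0.3984 m/s.
Check: Re = ρVD/μ = 1111·0.3984·0.04678/0.0191 = 1084 < 2300, so the laminar assumption holds.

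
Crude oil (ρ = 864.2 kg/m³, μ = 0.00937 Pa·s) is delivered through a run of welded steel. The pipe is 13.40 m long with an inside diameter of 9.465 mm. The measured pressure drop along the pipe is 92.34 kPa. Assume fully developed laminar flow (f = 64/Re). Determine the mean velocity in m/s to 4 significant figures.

For laminar flow, f = 64/Re with Re = ρVD/μ, so Darcy-Weisbach reduces to ΔP = 32μLV/D². Solving for V: V = ΔP·D²/(32μL) = 9.234e+04·(0.009465)²/(32·0.00937·13.4) = 2.059 m/s.
Check: Re = ρVD/μ = 864.2·2.059·0.009465/0.00937 = 1797 < 2300, so the laminar assumption holds.

V ≈ 2.059 m/s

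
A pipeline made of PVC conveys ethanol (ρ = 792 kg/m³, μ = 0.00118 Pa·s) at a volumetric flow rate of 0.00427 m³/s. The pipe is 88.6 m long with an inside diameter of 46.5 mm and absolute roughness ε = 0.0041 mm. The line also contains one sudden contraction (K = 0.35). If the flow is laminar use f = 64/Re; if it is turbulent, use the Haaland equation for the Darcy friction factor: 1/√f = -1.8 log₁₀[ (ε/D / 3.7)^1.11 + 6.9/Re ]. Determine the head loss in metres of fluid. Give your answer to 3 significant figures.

h_f ≈ 11.8 m

Cross-sectional area A = πD²/4 = π(0.0465)²/4 = 0.001698 m²; mean velocity V = Q/A = 0.00427/0.001698 = 2.514 m/s.
Reynolds number Re = ρVD/μ = 792 · 2.514 · 0.0465 / 0.00118 = 7.847e+04.
Re > 4000 → turbulent. Relative roughness ε/D = 4.1e-06/0.0465 = 8.82e-05. Haaland: 1/√f = -1.8 log₁₀[(8.82e-05/3.7)^1.11 + 6.9/7.847e+04] = -1.8 log₁₀[7.39e-06 + 8.79e-05] = 7.237, so f = 0.01909.
Total minor-loss coefficient ΣK = 1·0.35 = 0.35.
ΔP = [f·L/D + ΣK]·(ρV²/2) = [0.01909·88.6/0.0465 + 0.35]·(792·2.514²/2) = [36.38 + 0.35]·2504 = 9.194e+04 Pa.
Head loss h_f = ΔP/(ρg) = 9.194e+04/(792·9.81) = 11.8 m.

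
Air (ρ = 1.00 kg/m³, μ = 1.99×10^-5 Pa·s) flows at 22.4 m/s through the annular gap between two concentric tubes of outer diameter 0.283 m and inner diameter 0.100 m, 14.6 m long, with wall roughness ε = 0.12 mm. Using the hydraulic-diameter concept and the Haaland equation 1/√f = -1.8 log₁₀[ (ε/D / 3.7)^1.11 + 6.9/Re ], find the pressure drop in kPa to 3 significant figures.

Hydraulic diameter D_h = 4A/P = D_o - D_i = 0.283 - 0.1 = 0.183 m.
Re = ρVD_h/μ = 1·22.4·0.183/1.99e-05 = 2.06e+05.
ε/D_h = 0.00012/0.183 = 0.000656; Haaland gives 1/√f = -1.8 log₁₀[6.85e-05+3.35e-05] = 7.184, so f = 0.01937.
ΔP = f(L/D_h)(ρV²/2) = 0.01937·14.6/0.183·250.9 = 387.8 Pa.
ΔP = 0.388 kPa.

ΔP ≈ 0.388 kPa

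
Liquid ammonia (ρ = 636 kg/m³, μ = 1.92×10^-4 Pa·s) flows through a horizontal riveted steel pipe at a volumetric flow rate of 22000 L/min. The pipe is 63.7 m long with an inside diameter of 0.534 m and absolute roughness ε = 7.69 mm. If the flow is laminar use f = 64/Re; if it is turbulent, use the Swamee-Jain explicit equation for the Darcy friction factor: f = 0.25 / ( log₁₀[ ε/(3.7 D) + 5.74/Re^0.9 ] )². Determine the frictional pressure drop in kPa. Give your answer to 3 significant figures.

Q = 22000 L/min = 22000/60000 = 0.3667 m³/s.
Cross-sectional area A = πD²/4 = π(0.534)²/4 = 0.224 m²; mean velocity V = Q/A = 0.3667/0.224 = 1.637 m/s.
Reynolds number Re = ρVD/μ = 636 · 1.637 · 0.534 / 0.000192 = 2.896e+06.
Re > 4000 → turbulent. Relative roughness ε/D = 0.00769/0.534 = 0.0144. Swamee-Jain: f = 0.25/(log₁₀[0.0144/3.7 + 5.74/2.896e+06^0.9])² = 0.25/(log₁₀[0.00389 + 8.78e-06])² = 0.25/(-2.409)² = 0.04308.
Darcy-Weisbach: ΔP = f(L/D)(ρV²/2) = 0.04308·(63.7/0.534)·(636·1.637²/2) = 0.04308·119.3·852.4 = 4381 Pa.
ΔP = 4381 Pa = 4.38 kPa.

ΔP ≈ 4.38 kPa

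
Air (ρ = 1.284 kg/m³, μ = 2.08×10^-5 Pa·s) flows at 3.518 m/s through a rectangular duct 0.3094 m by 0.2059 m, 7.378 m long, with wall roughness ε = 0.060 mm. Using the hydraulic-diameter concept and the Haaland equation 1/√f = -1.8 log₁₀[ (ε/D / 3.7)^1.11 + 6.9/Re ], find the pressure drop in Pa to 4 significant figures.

Hydraulic diameter D_h = 4A/P = 4·(0.3094·0.2059)/(2·(0.3094+0.2059)) = 0.2548/1.031 = 0.2473 m.
Re = ρVD_h/μ = 1.284·3.518·0.2473/2.08e-05 = 5.37e+04.
ε/D_h = 6e-05/0.2473 = 0.000243; Haaland gives 1/√f = -1.8 log₁₀[2.27e-05+0.000129] = 6.877, so f = 0.02115.
ΔP = f(L/D_h)(ρV²/2) = 0.02115·7.378/0.2473·7.946 = 5.014 Pa.

ΔP ≈ 5.014 Pa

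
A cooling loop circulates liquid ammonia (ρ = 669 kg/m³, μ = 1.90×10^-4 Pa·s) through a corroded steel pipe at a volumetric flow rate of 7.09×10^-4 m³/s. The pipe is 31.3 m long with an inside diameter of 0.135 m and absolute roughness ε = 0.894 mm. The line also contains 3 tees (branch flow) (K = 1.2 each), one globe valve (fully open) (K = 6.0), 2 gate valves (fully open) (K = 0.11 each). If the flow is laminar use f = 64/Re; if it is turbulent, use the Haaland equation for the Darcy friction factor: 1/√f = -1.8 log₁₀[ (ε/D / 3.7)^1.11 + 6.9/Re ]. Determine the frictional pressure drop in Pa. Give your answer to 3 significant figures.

Cross-sectional area A = πD²/4 = π(0.135)²/4 = 0.01431 m²; mean velocity V = Q/A = 0.000709/0.01431 = 0.04953 m/s.
Reynolds number Re = ρVD/μ = 669 · 0.04953 · 0.135 / 0.00019 = 2.354e+04.
Re > 4000 → turbulent. Relative roughness ε/D = 0.000894/0.135 = 0.00662. Haaland: 1/√f = -1.8 log₁₀[(0.00662/3.7)^1.11 + 6.9/2.354e+04] = -1.8 log₁₀[0.000893 + 0.000293] = 5.267, so f = 0.03605.
Total minor-loss coefficient ΣK = 3·1.2 + 1·6 + 2·0.11 = 9.82.
ΔP = [f·L/D + ΣK]·(ρV²/2) = [0.03605·31.3/0.135 + 9.82]·(669·0.04953²/2) = [8.358 + 9.82]·0.8207 = 14.92 Pa.

ΔP ≈ 14.9 Pa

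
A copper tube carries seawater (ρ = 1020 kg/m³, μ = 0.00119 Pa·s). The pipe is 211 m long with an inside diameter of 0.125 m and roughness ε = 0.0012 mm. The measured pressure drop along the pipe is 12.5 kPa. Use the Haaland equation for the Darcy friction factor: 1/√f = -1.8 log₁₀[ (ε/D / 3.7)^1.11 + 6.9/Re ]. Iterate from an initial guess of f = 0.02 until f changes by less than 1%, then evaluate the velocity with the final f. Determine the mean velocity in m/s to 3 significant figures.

V ≈ 0.898 m/s

Rearranging Darcy-Weisbach: V = √(2·ΔP·D/(f·L·ρ)). With ε/D = 1.2e-06/0.125 = 9.6e-06, iterate starting from f = 0.02:
  f = 0.02 → V = √(2·1.25e+04·0.125/(0.02·211·1020)) = 0.8521 m/s; Re = ρVD/μ = 9.129e+04; f → 0.0182
  f = 0.0182 → V = 0.8932 m/s; Re = 9.57e+04; f → 0.01802
Converged (Δf/f < 1%). With the final f = 0.01802: V = √(2·1.25e+04·0.125/(0.01802·211·1020)) = 0.8976 m/s.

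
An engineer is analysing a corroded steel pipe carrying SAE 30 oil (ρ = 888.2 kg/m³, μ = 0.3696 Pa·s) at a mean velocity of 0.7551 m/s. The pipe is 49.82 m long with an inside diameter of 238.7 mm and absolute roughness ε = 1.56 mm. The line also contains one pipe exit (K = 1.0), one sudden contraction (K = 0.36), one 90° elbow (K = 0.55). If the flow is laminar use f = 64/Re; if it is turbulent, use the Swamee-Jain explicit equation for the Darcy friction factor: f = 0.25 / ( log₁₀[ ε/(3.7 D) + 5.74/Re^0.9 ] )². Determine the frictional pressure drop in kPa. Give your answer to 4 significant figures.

Reynolds number Re = ρVD/μ = 888.2 · 0.7551 · 0.2387 / 0.37 = 433.1.
Re < 2300 → laminar flow, so f = 64/Re = 64/433.1 = 0.1478 (the turbulent correlation is not needed).
Total minor-loss coefficient ΣK = 1·1 + 1·0.36 + 1·0.55 = 1.91.
ΔP = [f·L/D + ΣK]·(ρV²/2) = [0.1478·49.82/0.2387 + 1.91]·(888.2·0.7551²/2) = [30.84 + 1.91]·253.2 = 8292 Pa.
ΔP = 8292 Pa = 8.292 kPa.

ΔP ≈ 8.292 kPa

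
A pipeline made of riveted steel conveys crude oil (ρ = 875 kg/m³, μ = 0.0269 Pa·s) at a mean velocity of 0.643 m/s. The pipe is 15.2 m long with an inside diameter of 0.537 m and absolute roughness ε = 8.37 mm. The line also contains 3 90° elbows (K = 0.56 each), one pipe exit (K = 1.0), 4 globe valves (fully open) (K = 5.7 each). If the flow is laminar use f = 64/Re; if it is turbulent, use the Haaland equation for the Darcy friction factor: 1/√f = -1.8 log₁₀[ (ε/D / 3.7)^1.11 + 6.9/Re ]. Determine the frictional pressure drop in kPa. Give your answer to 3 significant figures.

Reynolds number Re = ρVD/μ = 875 · 0.643 · 0.537 / 0.0269 = 1.123e+04.
Re > 4000 → turbulent. Relative roughness ε/D = 0.00837/0.537 = 0.0156. Haaland: 1/√f = -1.8 log₁₀[(0.0156/3.7)^1.11 + 6.9/1.123e+04] = -1.8 log₁₀[0.00231 + 0.000614] = 4.562, so f = 0.04806.
Total minor-loss coefficient ΣK = 3·0.56 + 1·1 + 4·5.7 = 25.5.
ΔP = [f·L/D + ΣK]·(ρV²/2) = [0.04806·15.2/0.537 + 25.5]·(875·0.643²/2) = [1.36 + 25.5]·180.9 = 4855 Pa.
ΔP = 4855 Pa = 4.85 kPa.

ΔP ≈ 4.85 kPa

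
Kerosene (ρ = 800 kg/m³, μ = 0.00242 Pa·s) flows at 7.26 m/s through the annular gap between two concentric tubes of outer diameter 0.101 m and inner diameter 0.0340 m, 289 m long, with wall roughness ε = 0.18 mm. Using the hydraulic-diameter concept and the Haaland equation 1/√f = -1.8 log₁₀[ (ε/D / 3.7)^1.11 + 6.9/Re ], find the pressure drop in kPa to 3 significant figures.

Hydraulic diameter D_h = 4A/P = D_o - D_i = 0.101 - 0.034 = 0.067 m.
Re = ρVD_h/μ = 800·7.26·0.067/0.00242 = 1.608e+05.
ε/D_h = 0.00018/0.067 = 0.00269; Haaland gives 1/√f = -1.8 log₁₀[0.000328+4.29e-05] = 6.176, so f = 0.02622.
ΔP = f(L/D_h)(ρV²/2) = 0.02622·289/0.067·2.108e+04 = 2.385e+06 Pa.
ΔP = 2380 kPa.

ΔP ≈ 2380 kPa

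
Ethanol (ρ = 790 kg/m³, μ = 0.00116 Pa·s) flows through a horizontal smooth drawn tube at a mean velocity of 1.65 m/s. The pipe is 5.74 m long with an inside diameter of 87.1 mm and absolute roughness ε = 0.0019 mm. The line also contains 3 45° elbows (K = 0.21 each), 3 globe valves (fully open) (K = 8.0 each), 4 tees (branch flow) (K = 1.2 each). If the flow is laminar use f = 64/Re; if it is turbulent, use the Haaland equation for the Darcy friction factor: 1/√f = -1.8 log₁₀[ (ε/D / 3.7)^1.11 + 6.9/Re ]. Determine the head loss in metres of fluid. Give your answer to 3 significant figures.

h_f ≈ 4.25 m

Reynolds number Re = ρVD/μ = 790 · 1.65 · 0.0871 / 0.00116 = 9.787e+04.
Re > 4000 → turbulent. Relative roughness ε/D = 1.9e-06/0.0871 = 2.18e-05. Haaland: 1/√f = -1.8 log₁₀[(2.18e-05/3.7)^1.11 + 6.9/9.787e+04] = -1.8 log₁₀[1.57e-06 + 7.05e-05] = 7.456, so f = 0.01799.
Total minor-loss coefficient ΣK = 3·0.21 + 3·8 + 4·1.2 = 29.4.
ΔP = [f·L/D + ΣK]·(ρV²/2) = [0.01799·5.74/0.0871 + 29.4]·(790·1.65²/2) = [1.185 + 29.4]·1075 = 3.292e+04 Pa.
Head loss h_f = ΔP/(ρg) = 3.292e+04/(790·9.81) = 4.25 m.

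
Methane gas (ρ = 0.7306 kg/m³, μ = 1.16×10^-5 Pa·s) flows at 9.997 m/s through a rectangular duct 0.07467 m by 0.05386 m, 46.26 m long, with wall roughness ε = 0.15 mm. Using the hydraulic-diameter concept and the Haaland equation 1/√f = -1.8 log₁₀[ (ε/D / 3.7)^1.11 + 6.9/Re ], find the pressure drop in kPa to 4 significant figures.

Hydraulic diameter D_h = 4A/P = 4·(0.07467·0.05386)/(2·(0.07467+0.05386)) = 0.01609/0.2571 = 0.06258 m.
Re = ρVD_h/μ = 0.7306·9.997·0.06258/1.16e-05 = 3.94e+04.
ε/D_h = 0.00015/0.06258 = 0.0024; Haaland gives 1/√f = -1.8 log₁₀[0.000289+0.000175] = 6, so f = 0.02778.
ΔP = f(L/D_h)(ρV²/2) = 0.02778·46.26/0.06258·36.51 = 749.6 Pa.
ΔP = 0.7496 kPa.

ΔP ≈ 0.7496 kPa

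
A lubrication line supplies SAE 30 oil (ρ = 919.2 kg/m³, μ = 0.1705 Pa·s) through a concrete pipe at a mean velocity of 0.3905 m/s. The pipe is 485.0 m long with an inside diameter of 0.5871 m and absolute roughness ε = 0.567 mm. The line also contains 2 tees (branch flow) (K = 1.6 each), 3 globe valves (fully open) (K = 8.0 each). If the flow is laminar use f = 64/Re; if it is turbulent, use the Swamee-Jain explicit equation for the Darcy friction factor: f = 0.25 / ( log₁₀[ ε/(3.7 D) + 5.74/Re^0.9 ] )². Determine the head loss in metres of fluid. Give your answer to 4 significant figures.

Reynolds number Re = ρVD/μ = 919.2 · 0.3905 · 0.5871 / 0.171 = 1236.
Re < 2300 → laminar flow, so f = 64/Re = 64/1236 = 0.05178 (the turbulent correlation is not needed).
Total minor-loss coefficient ΣK = 2·1.6 + 3·8 = 27.2.
ΔP = [f·L/D + ΣK]·(ρV²/2) = [0.05178·485/0.5871 + 27.2]·(919.2·0.3905²/2) = [42.78 + 27.2]·70.08 = 4904 Pa.
Head loss h_f = ΔP/(ρg) = 4904/(919.2·9.81) = 0.5439 m.

h_f ≈ 0.5439 m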